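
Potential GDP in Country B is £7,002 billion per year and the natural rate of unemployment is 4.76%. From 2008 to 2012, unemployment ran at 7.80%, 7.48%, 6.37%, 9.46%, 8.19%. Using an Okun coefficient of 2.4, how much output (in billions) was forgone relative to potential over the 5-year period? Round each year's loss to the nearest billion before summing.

£2,605 billion

Year 2008: gap = -2.4 × (7.8 - 4.76) = -7.296%, loss ≈ 7002 × 7.296/100 ≈ 511.
Year 2009: gap = -2.4 × (7.48 - 4.76) = -6.528%, loss ≈ 7002 × 6.528/100 ≈ 457.
Year 2010: gap = -2.4 × (6.37 - 4.76) = -3.864%, loss ≈ 7002 × 3.864/100 ≈ 271.
Year 2011: gap = -2.4 × (9.46 - 4.76) = -11.28%, loss ≈ 7002 × 11.28/100 ≈ 790.
Year 2012: gap = -2.4 × (8.19 - 4.76) = -8.232%, loss ≈ 7002 × 8.232/100 ≈ 576.
Total lost output = 511 + 457 + 271 + 790 + 576 = 2605 billion.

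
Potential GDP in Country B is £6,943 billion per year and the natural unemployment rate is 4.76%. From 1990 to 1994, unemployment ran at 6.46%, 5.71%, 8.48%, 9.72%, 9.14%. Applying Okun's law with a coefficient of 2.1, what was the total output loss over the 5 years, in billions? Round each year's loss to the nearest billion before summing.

£2,291 billion

Year 1990: gap = -2.1 × (6.46 - 4.76) = -3.57%, loss ≈ 6943 × 3.57/100 ≈ 248.
Year 1991: gap = -2.1 × (5.71 - 4.76) = -1.995%, loss ≈ 6943 × 1.995/100 ≈ 139.
Year 1992: gap = -2.1 × (8.48 - 4.76) = -7.812%, loss ≈ 6943 × 7.812/100 ≈ 542.
Year 1993: gap = -2.1 × (9.72 - 4.76) = -10.416%, loss ≈ 6943 × 10.416/100 ≈ 723.
Year 1994: gap = -2.1 × (9.14 - 4.76) = -9.198%, loss ≈ 6943 × 9.198/100 ≈ 639.
Total lost output = 248 + 139 + 542 + 723 + 639 = 2291 billion.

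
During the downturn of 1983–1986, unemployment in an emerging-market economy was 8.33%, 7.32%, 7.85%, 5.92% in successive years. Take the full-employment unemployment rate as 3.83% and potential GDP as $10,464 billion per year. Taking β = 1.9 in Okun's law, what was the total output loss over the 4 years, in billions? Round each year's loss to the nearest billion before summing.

Year 1983: gap = -1.9 × (8.33 - 3.83) = -8.55%, loss ≈ 10464 × 8.55/100 ≈ 895.
Year 1984: gap = -1.9 × (7.32 - 3.83) = -6.631%, loss ≈ 10464 × 6.631/100 ≈ 694.
Year 1985: gap = -1.9 × (7.85 - 3.83) = -7.638%, loss ≈ 10464 × 7.638/100 ≈ 799.
Year 1986: gap = -1.9 × (5.92 - 3.83) = -3.971%, loss ≈ 10464 × 3.971/100 ≈ 416.
Total lost output = 895 + 694 + 799 + 416 = 2804 billion.

$2,804 billion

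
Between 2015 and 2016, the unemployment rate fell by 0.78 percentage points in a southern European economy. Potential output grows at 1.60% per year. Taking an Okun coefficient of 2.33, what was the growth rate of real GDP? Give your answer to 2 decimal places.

3.42%

Growth-rate Okun's law: g_Y = g_Y* - β × Δu.
g_Y = 1.60 - 2.33 × (-0.78) = 1.6 + 1.8174 = 3.4174%, i.e. 3.42% to 2 d.p.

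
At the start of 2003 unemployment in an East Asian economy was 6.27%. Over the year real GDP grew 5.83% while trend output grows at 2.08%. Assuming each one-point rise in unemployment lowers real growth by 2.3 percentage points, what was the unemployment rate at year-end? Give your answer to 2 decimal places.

Growth-rate Okun's law: g_Y = g_Y* - β × Δu, so Δu = (g_Y* - g_Y)/β.
Δu = (2.08 - 5.83)/2.3 = -3.75/2.3 = -1.63 percentage points.
Year-end unemployment = 6.27 - 1.63 = 4.64%.

4.64%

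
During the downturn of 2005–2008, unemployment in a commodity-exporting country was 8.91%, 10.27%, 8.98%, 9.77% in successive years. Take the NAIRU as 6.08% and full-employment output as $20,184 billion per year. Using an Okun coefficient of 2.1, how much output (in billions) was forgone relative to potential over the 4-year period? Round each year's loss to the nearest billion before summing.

Year 2005: gap = -2.1 × (8.91 - 6.08) = -5.943%, loss ≈ 20184 × 5.943/100 ≈ 1200.
Year 2006: gap = -2.1 × (10.27 - 6.08) = -8.799%, loss ≈ 20184 × 8.799/100 ≈ 1776.
Year 2007: gap = -2.1 × (8.98 - 6.08) = -6.09%, loss ≈ 20184 × 6.09/100 ≈ 1229.
Year 2008: gap = -2.1 × (9.77 - 6.08) = -7.749%, loss ≈ 20184 × 7.749/100 ≈ 1564.
Total lost output = 1200 + 1776 + 1229 + 1564 = 5769 billion.

$5,769 billion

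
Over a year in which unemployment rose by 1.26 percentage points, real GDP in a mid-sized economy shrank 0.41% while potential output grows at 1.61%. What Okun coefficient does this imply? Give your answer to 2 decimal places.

Growth form: g_Y = g_Y* - β × Δu, so β = (g_Y* - g_Y)/Δu.
β = (1.61 + 0.41)/1.26 = 2.02/1.26 = 1.60.

β ≈ 1.60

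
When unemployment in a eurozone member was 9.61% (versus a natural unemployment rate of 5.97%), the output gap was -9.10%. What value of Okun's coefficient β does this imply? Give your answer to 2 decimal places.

Okun's law: output gap = -β × (u - u*).
-9.10 = -β × (9.61 - 5.97) = -β × 3.64, so β = 9.1/3.64 = 2.50.

β ≈ 2.50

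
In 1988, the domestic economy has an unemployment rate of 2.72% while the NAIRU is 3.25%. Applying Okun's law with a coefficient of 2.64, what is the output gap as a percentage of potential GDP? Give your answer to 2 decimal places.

The unemployment gap is 2.72 - 3.25 = -0.53 percentage points.
Okun's law gives an output gap of -2.64 × (-0.53) = 1.3992%, i.e. 1.40% above potential.

1.40%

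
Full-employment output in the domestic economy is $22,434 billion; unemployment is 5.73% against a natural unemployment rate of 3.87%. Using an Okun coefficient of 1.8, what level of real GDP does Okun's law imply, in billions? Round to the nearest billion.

$21,683 billion

Unemployment gap = 5.73 - 3.87 = 1.86 points, so the output gap is -1.8 × 1.86 = -3.348%.
Actual GDP = 22434 × (1 - 3.348/100) = 22434 × 0.96652 ≈ 21683 billion.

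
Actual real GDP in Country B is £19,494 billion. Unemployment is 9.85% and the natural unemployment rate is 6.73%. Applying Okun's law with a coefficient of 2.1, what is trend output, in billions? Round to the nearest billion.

£20,861 billion

Unemployment gap = 9.85 - 6.73 = 3.12 points, so output gap = -2.1 × 3.12 = -6.552%.
Since Y = Y* × (1 + gap/100), Y* = 19494/0.93448 ≈ 20861 billion.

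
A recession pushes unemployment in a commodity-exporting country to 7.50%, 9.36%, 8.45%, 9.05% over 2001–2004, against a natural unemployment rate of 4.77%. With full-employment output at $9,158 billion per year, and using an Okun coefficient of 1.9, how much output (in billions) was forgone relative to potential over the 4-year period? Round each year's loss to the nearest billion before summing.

$2,659 billion

Year 2001: gap = -1.9 × (7.5 - 4.77) = -5.187%, loss ≈ 9158 × 5.187/100 ≈ 475.
Year 2002: gap = -1.9 × (9.36 - 4.77) = -8.721%, loss ≈ 9158 × 8.721/100 ≈ 799.
Year 2003: gap = -1.9 × (8.45 - 4.77) = -6.992%, loss ≈ 9158 × 6.992/100 ≈ 640.
Year 2004: gap = -1.9 × (9.05 - 4.77) = -8.132%, loss ≈ 9158 × 8.132/100 ≈ 745.
Total lost output = 475 + 799 + 640 + 745 = 2659 billion.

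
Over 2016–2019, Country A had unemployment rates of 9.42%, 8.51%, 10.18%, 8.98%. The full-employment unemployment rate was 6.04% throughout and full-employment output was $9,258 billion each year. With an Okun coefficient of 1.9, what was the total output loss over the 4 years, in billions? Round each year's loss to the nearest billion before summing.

$2,274 billion

Year 2016: gap = -1.9 × (9.42 - 6.04) = -6.422%, loss ≈ 9258 × 6.422/100 ≈ 595.
Year 2017: gap = -1.9 × (8.51 - 6.04) = -4.693%, loss ≈ 9258 × 4.693/100 ≈ 434.
Year 2018: gap = -1.9 × (10.18 - 6.04) = -7.866%, loss ≈ 9258 × 7.866/100 ≈ 728.
Year 2019: gap = -1.9 × (8.98 - 6.04) = -5.586%, loss ≈ 9258 × 5.586/100 ≈ 517.
Total lost output = 595 + 434 + 728 + 517 = 2274 billion.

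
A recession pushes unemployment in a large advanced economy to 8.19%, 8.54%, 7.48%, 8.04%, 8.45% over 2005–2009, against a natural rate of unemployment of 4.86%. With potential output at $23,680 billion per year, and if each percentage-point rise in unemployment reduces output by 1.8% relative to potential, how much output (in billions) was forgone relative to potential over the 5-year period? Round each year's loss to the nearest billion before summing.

$6,990 billion

Year 2005: gap = -1.8 × (8.19 - 4.86) = -5.994%, loss ≈ 23680 × 5.994/100 ≈ 1419.
Year 2006: gap = -1.8 × (8.54 - 4.86) = -6.624%, loss ≈ 23680 × 6.624/100 ≈ 1569.
Year 2007: gap = -1.8 × (7.48 - 4.86) = -4.716%, loss ≈ 23680 × 4.716/100 ≈ 1117.
Year 2008: gap = -1.8 × (8.04 - 4.86) = -5.724%, loss ≈ 23680 × 5.724/100 ≈ 1355.
Year 2009: gap = -1.8 × (8.45 - 4.86) = -6.462%, loss ≈ 23680 × 6.462/100 ≈ 1530.
Total lost output = 1419 + 1569 + 1117 + 1355 + 1530 = 6990 billion.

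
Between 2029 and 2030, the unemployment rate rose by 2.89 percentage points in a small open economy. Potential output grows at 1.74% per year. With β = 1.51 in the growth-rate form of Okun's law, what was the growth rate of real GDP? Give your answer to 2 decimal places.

-2.62%

Growth-rate Okun's law: g_Y = g_Y* - β × Δu.
g_Y = 1.74 - 1.51 × (2.89) = 1.74 - 4.3639 = -2.6239%, i.e. -2.62% to 2 d.p.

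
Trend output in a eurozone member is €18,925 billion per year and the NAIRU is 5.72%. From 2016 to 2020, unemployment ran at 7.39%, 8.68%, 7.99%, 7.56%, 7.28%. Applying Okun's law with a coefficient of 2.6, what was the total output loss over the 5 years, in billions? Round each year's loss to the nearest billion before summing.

Year 2016: gap = -2.6 × (7.39 - 5.72) = -4.342%, loss ≈ 18925 × 4.342/100 ≈ 822.
Year 2017: gap = -2.6 × (8.68 - 5.72) = -7.696%, loss ≈ 18925 × 7.696/100 ≈ 1456.
Year 2018: gap = -2.6 × (7.99 - 5.72) = -5.902%, loss ≈ 18925 × 5.902/100 ≈ 1117.
Year 2019: gap = -2.6 × (7.56 - 5.72) = -4.784%, loss ≈ 18925 × 4.784/100 ≈ 905.
Year 2020: gap = -2.6 × (7.28 - 5.72) = -4.056%, loss ≈ 18925 × 4.056/100 ≈ 768.
Total lost output = 822 + 1456 + 1117 + 905 + 768 = 5068 billion.

€5,068 billion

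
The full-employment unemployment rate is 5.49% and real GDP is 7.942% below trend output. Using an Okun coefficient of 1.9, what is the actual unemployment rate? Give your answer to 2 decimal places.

From Okun's law, u - u* = -(output gap)/β = -(-7.942)/1.9 = 4.18 points.
So u = 5.49 + 4.18 = 9.67%.

9.67%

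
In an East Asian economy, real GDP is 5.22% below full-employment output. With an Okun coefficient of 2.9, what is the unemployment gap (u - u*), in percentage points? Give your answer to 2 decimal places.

1.80 percentage points

Okun's law: output gap = -β × (u - u*), so u - u* = -(output gap)/β.
u - u* = -(-5.22)/2.9 = 1.8 percentage points.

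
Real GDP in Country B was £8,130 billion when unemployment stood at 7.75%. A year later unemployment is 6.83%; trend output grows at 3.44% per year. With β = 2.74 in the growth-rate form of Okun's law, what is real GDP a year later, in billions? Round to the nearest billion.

Δu = 6.83 - 7.75 = -0.92 points.
Okun's law (growth form): g_Y = g_Y* - β × Δu = 3.44 - 2.74 × (-0.92) = 3.44 + 2.5208 = 5.9608%.
Real GDP in the next year = 8130 × (1 + 5.9608/100) = 8130 × 1.059608 ≈ 8615 billion.

£8,615 billion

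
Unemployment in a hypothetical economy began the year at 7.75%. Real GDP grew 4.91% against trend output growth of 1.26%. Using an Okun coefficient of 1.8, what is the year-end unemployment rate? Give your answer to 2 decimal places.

Growth-rate Okun's law: g_Y = g_Y* - β × Δu, so Δu = (g_Y* - g_Y)/β.
Δu = (1.26 - 4.91)/1.8 = -3.65/1.8 = -2.03 percentage points.
Year-end unemployment = 7.75 - 2.03 = 5.72%.

5.72%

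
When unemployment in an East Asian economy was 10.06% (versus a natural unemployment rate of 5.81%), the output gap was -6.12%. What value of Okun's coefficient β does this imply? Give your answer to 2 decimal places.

Okun's law: output gap = -β × (u - u*).
-6.12 = -β × (10.06 - 5.81) = -β × 4.25, so β = 6.12/4.25 = 1.44.

β ≈ 1.44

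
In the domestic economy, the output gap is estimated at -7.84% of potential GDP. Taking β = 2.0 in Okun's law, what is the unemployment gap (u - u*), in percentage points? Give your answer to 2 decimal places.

Okun's law: output gap = -β × (u - u*), so u - u* = -(output gap)/β.
u - u* = -(-7.84)/2.0 = 3.92 percentage points.

3.92 percentage points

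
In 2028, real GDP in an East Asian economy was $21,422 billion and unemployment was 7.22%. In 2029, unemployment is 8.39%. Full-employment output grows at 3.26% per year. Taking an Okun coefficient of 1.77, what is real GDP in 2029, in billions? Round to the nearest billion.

$21,677 billion

Δu = 8.39 - 7.22 = 1.17 points.
Okun's law (growth form): g_Y = g_Y* - β × Δu = 3.26 - 1.77 × (1.17) = 3.26 - 2.0709 = 1.1891%.
Real GDP in the next year = 21422 × (1 + 1.1891/100) = 21422 × 1.011891 ≈ 21677 billion.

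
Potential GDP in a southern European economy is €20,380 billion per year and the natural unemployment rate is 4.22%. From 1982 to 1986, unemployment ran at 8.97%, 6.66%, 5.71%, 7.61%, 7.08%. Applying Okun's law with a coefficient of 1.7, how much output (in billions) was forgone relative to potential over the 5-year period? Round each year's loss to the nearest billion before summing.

Year 1982: gap = -1.7 × (8.97 - 4.22) = -8.075%, loss ≈ 20380 × 8.075/100 ≈ 1646.
Year 1983: gap = -1.7 × (6.66 - 4.22) = -4.148%, loss ≈ 20380 × 4.148/100 ≈ 845.
Year 1984: gap = -1.7 × (5.71 - 4.22) = -2.533%, loss ≈ 20380 × 2.533/100 ≈ 516.
Year 1985: gap = -1.7 × (7.61 - 4.22) = -5.763%, loss ≈ 20380 × 5.763/100 ≈ 1174.
Year 1986: gap = -1.7 × (7.08 - 4.22) = -4.862%, loss ≈ 20380 × 4.862/100 ≈ 991.
Total lost output = 1646 + 845 + 516 + 1174 + 991 = 5172 billion.

€5,172 billion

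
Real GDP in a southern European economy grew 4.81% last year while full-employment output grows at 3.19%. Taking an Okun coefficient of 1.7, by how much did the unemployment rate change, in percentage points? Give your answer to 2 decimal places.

Growth-rate Okun's law: g_Y = g_Y* - β × Δu, so Δu = (g_Y* - g_Y)/β.
Δu = (3.19 - 4.81)/1.7 = -1.62/1.7 = -0.95 percentage points.

-0.95 percentage points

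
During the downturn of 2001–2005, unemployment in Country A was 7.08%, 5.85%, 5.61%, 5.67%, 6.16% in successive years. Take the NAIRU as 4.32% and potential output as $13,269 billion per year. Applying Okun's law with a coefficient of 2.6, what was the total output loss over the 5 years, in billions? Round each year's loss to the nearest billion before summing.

$3,026 billion

Year 2001: gap = -2.6 × (7.08 - 4.32) = -7.176%, loss ≈ 13269 × 7.176/100 ≈ 952.
Year 2002: gap = -2.6 × (5.85 - 4.32) = -3.978%, loss ≈ 13269 × 3.978/100 ≈ 528.
Year 2003: gap = -2.6 × (5.61 - 4.32) = -3.354%, loss ≈ 13269 × 3.354/100 ≈ 445.
Year 2004: gap = -2.6 × (5.67 - 4.32) = -3.51%, loss ≈ 13269 × 3.51/100 ≈ 466.
Year 2005: gap = -2.6 × (6.16 - 4.32) = -4.784%, loss ≈ 13269 × 4.784/100 ≈ 635.
Total lost output = 952 + 528 + 445 + 466 + 635 = 3026 billion.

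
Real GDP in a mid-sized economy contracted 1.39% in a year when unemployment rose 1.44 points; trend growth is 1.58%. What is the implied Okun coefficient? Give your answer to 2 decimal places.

Growth form: g_Y = g_Y* - β × Δu, so β = (g_Y* - g_Y)/Δu.
β = (1.58 + 1.39)/1.44 = 2.97/1.44 = 2.06.

β ≈ 2.06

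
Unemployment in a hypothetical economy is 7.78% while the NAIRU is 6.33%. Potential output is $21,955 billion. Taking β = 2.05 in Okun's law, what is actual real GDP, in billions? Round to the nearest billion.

$21,302 billion

Unemployment gap = 7.78 - 6.33 = 1.45 points, so the output gap is -2.05 × 1.45 = -2.9725%.
Actual GDP = 21955 × (1 - 2.9725/100) = 21955 × 0.970275 ≈ 21302 billion.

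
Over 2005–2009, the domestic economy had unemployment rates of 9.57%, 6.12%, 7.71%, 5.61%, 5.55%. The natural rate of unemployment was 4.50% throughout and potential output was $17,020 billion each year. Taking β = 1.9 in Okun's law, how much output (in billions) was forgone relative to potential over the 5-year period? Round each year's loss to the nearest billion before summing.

$3,901 billion

Year 2005: gap = -1.9 × (9.57 - 4.5) = -9.633%, loss ≈ 17020 × 9.633/100 ≈ 1640.
Year 2006: gap = -1.9 × (6.12 - 4.5) = -3.078%, loss ≈ 17020 × 3.078/100 ≈ 524.
Year 2007: gap = -1.9 × (7.71 - 4.5) = -6.099%, loss ≈ 17020 × 6.099/100 ≈ 1038.
Year 2008: gap = -1.9 × (5.61 - 4.5) = -2.109%, loss ≈ 17020 × 2.109/100 ≈ 359.
Year 2009: gap = -1.9 × (5.55 - 4.5) = -1.995%, loss ≈ 17020 × 1.995/100 ≈ 340.
Total lost output = 1640 + 524 + 1038 + 359 + 340 = 3901 billion.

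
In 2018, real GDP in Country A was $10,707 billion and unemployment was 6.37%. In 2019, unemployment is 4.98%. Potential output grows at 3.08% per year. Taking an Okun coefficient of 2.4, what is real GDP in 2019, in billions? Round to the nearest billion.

$11,394 billion

Δu = 4.98 - 6.37 = -1.39 points.
Okun's law (growth form): g_Y = g_Y* - β × Δu = 3.08 - 2.4 × (-1.39) = 3.08 + 3.336 = 6.416%.
Real GDP in the next year = 10707 × (1 + 6.416/100) = 10707 × 1.06416 ≈ 11394 billion.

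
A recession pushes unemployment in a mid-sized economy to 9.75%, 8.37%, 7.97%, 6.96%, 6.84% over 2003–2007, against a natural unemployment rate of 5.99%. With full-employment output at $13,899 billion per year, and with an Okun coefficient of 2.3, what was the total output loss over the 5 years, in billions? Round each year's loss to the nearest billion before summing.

Year 2003: gap = -2.3 × (9.75 - 5.99) = -8.648%, loss ≈ 13899 × 8.648/100 ≈ 1202.
Year 2004: gap = -2.3 × (8.37 - 5.99) = -5.474%, loss ≈ 13899 × 5.474/100 ≈ 761.
Year 2005: gap = -2.3 × (7.97 - 5.99) = -4.554%, loss ≈ 13899 × 4.554/100 ≈ 633.
Year 2006: gap = -2.3 × (6.96 - 5.99) = -2.231%, loss ≈ 13899 × 2.231/100 ≈ 310.
Year 2007: gap = -2.3 × (6.84 - 5.99) = -1.955%, loss ≈ 13899 × 1.955/100 ≈ 272.
Total lost output = 1202 + 761 + 633 + 310 + 272 = 3178 billion.

$3,178 billion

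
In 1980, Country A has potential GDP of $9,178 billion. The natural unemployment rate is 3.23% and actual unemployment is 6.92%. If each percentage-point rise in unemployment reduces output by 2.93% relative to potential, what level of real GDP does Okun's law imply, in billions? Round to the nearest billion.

Unemployment gap = 6.92 - 3.23 = 3.69 points, so the output gap is -2.93 × 3.69 = -10.8117%.
Actual GDP = 9178 × (1 - 10.8117/100) = 9178 × 0.891883 ≈ 8186 billion.

$8,186 billion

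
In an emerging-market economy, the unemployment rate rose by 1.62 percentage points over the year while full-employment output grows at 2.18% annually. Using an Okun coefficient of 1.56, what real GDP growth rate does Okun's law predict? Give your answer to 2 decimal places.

-0.35%

Growth-rate Okun's law: g_Y = g_Y* - β × Δu.
g_Y = 2.18 - 1.56 × (1.62) = 2.18 - 2.5272 = -0.3472%, i.e. -0.35% to 2 d.p.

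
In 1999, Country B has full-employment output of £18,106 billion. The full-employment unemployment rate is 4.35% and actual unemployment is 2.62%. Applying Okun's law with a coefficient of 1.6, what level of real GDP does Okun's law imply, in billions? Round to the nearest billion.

Unemployment gap = 2.62 - 4.35 = -1.73 points, so the output gap is -1.6 × (-1.73) = 2.768%.
Actual GDP = 18106 × (1 + 2.768/100) = 18106 × 1.02768 ≈ 18607 billion.

£18,607 billion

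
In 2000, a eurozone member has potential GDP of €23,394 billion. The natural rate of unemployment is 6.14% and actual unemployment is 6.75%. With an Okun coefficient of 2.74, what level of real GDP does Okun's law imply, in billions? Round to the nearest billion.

Unemployment gap = 6.75 - 6.14 = 0.61 points, so the output gap is -2.74 × 0.61 = -1.6714%.
Actual GDP = 23394 × (1 - 1.6714/100) = 23394 × 0.983286 ≈ 23003 billion.

€23,003 billion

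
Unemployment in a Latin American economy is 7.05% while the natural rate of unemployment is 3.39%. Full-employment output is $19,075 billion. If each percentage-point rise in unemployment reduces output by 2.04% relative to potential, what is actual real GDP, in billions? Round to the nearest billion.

Unemployment gap = 7.05 - 3.39 = 3.66 points, so the output gap is -2.04 × 3.66 = -7.4664%.
Actual GDP = 19075 × (1 - 7.4664/100) = 19075 × 0.925336 ≈ 17651 billion.

$17,651 billion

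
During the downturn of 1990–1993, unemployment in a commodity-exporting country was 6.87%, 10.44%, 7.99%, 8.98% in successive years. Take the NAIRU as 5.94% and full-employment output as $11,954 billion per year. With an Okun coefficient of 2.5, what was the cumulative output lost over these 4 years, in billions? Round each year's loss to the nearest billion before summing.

Year 1990: gap = -2.5 × (6.87 - 5.94) = -2.325%, loss ≈ 11954 × 2.325/100 ≈ 278.
Year 1991: gap = -2.5 × (10.44 - 5.94) = -11.25%, loss ≈ 11954 × 11.25/100 ≈ 1345.
Year 1992: gap = -2.5 × (7.99 - 5.94) = -5.125%, loss ≈ 11954 × 5.125/100 ≈ 613.
Year 1993: gap = -2.5 × (8.98 - 5.94) = -7.6%, loss ≈ 11954 × 7.6/100 ≈ 909.
Total lost output = 278 + 1345 + 613 + 909 = 3145 billion.

$3,145 billion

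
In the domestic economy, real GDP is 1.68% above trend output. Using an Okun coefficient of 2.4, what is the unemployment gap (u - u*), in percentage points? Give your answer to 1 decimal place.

Okun's law: output gap = -β × (u - u*), so u - u* = -(output gap)/β.
u - u* = -(1.68)/2.4 = -0.7 percentage points.

-0.7 percentage points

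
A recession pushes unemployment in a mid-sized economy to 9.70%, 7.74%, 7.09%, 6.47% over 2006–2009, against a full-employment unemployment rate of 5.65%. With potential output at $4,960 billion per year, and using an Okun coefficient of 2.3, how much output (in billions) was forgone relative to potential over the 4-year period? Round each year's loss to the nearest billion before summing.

Year 2006: gap = -2.3 × (9.7 - 5.65) = -9.315%, loss ≈ 4960 × 9.315/100 ≈ 462.
Year 2007: gap = -2.3 × (7.74 - 5.65) = -4.807%, loss ≈ 4960 × 4.807/100 ≈ 238.
Year 2008: gap = -2.3 × (7.09 - 5.65) = -3.312%, loss ≈ 4960 × 3.312/100 ≈ 164.
Year 2009: gap = -2.3 × (6.47 - 5.65) = -1.886%, loss ≈ 4960 × 1.886/100 ≈ 94.
Total lost output = 462 + 238 + 164 + 94 = 958 billion.

$958 billion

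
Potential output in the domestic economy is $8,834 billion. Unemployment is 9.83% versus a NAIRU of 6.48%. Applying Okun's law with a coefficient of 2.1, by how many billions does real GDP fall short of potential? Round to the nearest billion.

Output gap = -2.1 × (9.83 - 6.48) = -2.1 × 3.35 = -7.035%.
Actual GDP ≈ 8834 × 0.92965 ≈ 8213 billion, so the shortfall is 8834 - 8213 = 621 billion.

$621 billion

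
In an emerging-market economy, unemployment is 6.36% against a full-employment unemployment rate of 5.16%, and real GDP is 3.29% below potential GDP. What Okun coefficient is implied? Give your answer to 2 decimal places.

β ≈ 2.74

Okun's law: output gap = -β × (u - u*).
-3.29 = -β × (6.36 - 5.16) = -β × 1.2, so β = 3.29/1.2 = 2.74.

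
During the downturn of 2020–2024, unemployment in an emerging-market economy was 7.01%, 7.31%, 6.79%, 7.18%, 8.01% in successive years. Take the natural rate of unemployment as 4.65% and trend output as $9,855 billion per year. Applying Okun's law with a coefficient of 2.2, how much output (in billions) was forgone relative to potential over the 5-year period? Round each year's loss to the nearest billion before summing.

Year 2020: gap = -2.2 × (7.01 - 4.65) = -5.192%, loss ≈ 9855 × 5.192/100 ≈ 512.
Year 2021: gap = -2.2 × (7.31 - 4.65) = -5.852%, loss ≈ 9855 × 5.852/100 ≈ 577.
Year 2022: gap = -2.2 × (6.79 - 4.65) = -4.708%, loss ≈ 9855 × 4.708/100 ≈ 464.
Year 2023: gap = -2.2 × (7.18 - 4.65) = -5.566%, loss ≈ 9855 × 5.566/100 ≈ 549.
Year 2024: gap = -2.2 × (8.01 - 4.65) = -7.392%, loss ≈ 9855 × 7.392/100 ≈ 728.
Total lost output = 512 + 577 + 464 + 549 + 728 = 2830 billion.

$2,830 billion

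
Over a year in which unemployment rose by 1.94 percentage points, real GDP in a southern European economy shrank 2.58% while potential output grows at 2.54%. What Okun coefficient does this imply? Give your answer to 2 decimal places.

Growth form: g_Y = g_Y* - β × Δu, so β = (g_Y* - g_Y)/Δu.
β = (2.54 + 2.58)/1.94 = 5.12/1.94 = 2.64.

β ≈ 2.64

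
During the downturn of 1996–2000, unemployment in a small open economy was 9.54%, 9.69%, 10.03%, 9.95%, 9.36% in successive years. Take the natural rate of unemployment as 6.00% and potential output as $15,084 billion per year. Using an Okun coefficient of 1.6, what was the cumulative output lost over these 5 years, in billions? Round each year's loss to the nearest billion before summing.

Year 1996: gap = -1.6 × (9.54 - 6) = -5.664%, loss ≈ 15084 × 5.664/100 ≈ 854.
Year 1997: gap = -1.6 × (9.69 - 6) = -5.904%, loss ≈ 15084 × 5.904/100 ≈ 891.
Year 1998: gap = -1.6 × (10.03 - 6) = -6.448%, loss ≈ 15084 × 6.448/100 ≈ 973.
Year 1999: gap = -1.6 × (9.95 - 6) = -6.32%, loss ≈ 15084 × 6.32/100 ≈ 953.
Year 2000: gap = -1.6 × (9.36 - 6) = -5.376%, loss ≈ 15084 × 5.376/100 ≈ 811.
Total lost output = 854 + 891 + 973 + 953 + 811 = 4482 billion.

$4,482 billion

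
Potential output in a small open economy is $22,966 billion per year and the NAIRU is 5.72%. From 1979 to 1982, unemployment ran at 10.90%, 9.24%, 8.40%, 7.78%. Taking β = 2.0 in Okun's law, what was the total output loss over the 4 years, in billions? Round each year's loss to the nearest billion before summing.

Year 1979: gap = -2.0 × (10.9 - 5.72) = -10.36%, loss ≈ 22966 × 10.36/100 ≈ 2379.
Year 1980: gap = -2.0 × (9.24 - 5.72) = -7.04%, loss ≈ 22966 × 7.04/100 ≈ 1617.
Year 1981: gap = -2.0 × (8.4 - 5.72) = -5.36%, loss ≈ 22966 × 5.36/100 ≈ 1231.
Year 1982: gap = -2.0 × (7.78 - 5.72) = -4.12%, loss ≈ 22966 × 4.12/100 ≈ 946.
Total lost output = 2379 + 1617 + 1231 + 946 = 6173 billion.

$6,173 billion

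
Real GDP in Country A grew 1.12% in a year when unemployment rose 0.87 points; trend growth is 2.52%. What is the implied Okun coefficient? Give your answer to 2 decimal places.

Growth form: g_Y = g_Y* - β × Δu, so β = (g_Y* - g_Y)/Δu.
β = (2.52 - 1.12)/0.87 = 1.4/0.87 = 1.61.

β ≈ 1.61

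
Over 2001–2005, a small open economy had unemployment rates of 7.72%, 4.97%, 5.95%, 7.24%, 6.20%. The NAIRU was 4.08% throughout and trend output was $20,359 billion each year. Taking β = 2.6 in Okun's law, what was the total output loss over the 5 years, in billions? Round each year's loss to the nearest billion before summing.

$6,183 billion

Year 2001: gap = -2.6 × (7.72 - 4.08) = -9.464%, loss ≈ 20359 × 9.464/100 ≈ 1927.
Year 2002: gap = -2.6 × (4.97 - 4.08) = -2.314%, loss ≈ 20359 × 2.314/100 ≈ 471.
Year 2003: gap = -2.6 × (5.95 - 4.08) = -4.862%, loss ≈ 20359 × 4.862/100 ≈ 990.
Year 2004: gap = -2.6 × (7.24 - 4.08) = -8.216%, loss ≈ 20359 × 8.216/100 ≈ 1673.
Year 2005: gap = -2.6 × (6.2 - 4.08) = -5.512%, loss ≈ 20359 × 5.512/100 ≈ 1122.
Total lost output = 1927 + 471 + 990 + 1673 + 1122 = 6183 billion.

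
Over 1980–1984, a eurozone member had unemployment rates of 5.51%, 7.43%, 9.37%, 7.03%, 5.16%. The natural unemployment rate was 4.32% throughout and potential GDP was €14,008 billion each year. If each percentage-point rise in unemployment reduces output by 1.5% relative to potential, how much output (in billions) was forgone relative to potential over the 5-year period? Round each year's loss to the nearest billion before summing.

Year 1980: gap = -1.5 × (5.51 - 4.32) = -1.785%, loss ≈ 14008 × 1.785/100 ≈ 250.
Year 1981: gap = -1.5 × (7.43 - 4.32) = -4.665%, loss ≈ 14008 × 4.665/100 ≈ 653.
Year 1982: gap = -1.5 × (9.37 - 4.32) = -7.575%, loss ≈ 14008 × 7.575/100 ≈ 1061.
Year 1983: gap = -1.5 × (7.03 - 4.32) = -4.065%, loss ≈ 14008 × 4.065/100 ≈ 569.
Year 1984: gap = -1.5 × (5.16 - 4.32) = -1.26%, loss ≈ 14008 × 1.26/100 ≈ 177.
Total lost output = 250 + 653 + 1061 + 569 + 177 = 2710 billion.

€2,710 billion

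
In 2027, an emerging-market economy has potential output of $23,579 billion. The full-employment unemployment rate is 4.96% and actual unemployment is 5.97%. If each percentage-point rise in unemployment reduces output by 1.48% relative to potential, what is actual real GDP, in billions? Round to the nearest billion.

$23,227 billion

Unemployment gap = 5.97 - 4.96 = 1.01 points, so the output gap is -1.48 × 1.01 = -1.4948%.
Actual GDP = 23579 × (1 - 1.4948/100) = 23579 × 0.985052 ≈ 23227 billion.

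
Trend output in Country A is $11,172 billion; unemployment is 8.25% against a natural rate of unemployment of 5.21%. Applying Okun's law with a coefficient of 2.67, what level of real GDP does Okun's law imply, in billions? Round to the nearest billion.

$10,265 billion

Unemployment gap = 8.25 - 5.21 = 3.04 points, so the output gap is -2.67 × 3.04 = -8.1168%.
Actual GDP = 11172 × (1 - 8.1168/100) = 11172 × 0.918832 ≈ 10265 billion.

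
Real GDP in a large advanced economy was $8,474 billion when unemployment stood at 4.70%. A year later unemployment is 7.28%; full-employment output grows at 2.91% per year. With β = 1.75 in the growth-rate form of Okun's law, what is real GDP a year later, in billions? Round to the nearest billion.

$8,338 billion

Δu = 7.28 - 4.7 = 2.58 points.
Okun's law (growth form): g_Y = g_Y* - β × Δu = 2.91 - 1.75 × (2.58) = 2.91 - 4.515 = -1.605%.
Real GDP in the next year = 8474 × (1 - 1.605/100) = 8474 × 0.98395 ≈ 8338 billion.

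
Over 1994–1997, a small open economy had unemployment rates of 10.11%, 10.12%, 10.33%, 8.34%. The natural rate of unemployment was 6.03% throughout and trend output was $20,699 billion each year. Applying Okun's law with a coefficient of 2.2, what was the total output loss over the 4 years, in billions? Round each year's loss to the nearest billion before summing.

$6,730 billion

Year 1994: gap = -2.2 × (10.11 - 6.03) = -8.976%, loss ≈ 20699 × 8.976/100 ≈ 1858.
Year 1995: gap = -2.2 × (10.12 - 6.03) = -8.998%, loss ≈ 20699 × 8.998/100 ≈ 1862.
Year 1996: gap = -2.2 × (10.33 - 6.03) = -9.46%, loss ≈ 20699 × 9.46/100 ≈ 1958.
Year 1997: gap = -2.2 × (8.34 - 6.03) = -5.082%, loss ≈ 20699 × 5.082/100 ≈ 1052.
Total lost output = 1858 + 1862 + 1958 + 1052 = 6730 billion.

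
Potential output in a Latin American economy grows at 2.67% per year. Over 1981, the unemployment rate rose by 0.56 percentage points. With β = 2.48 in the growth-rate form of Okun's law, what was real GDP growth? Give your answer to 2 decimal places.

Growth-rate Okun's law: g_Y = g_Y* - β × Δu.
g_Y = 2.67 - 2.48 × (0.56) = 2.67 - 1.3888 = 1.2812%, i.e. 1.28% to 2 d.p.

1.28%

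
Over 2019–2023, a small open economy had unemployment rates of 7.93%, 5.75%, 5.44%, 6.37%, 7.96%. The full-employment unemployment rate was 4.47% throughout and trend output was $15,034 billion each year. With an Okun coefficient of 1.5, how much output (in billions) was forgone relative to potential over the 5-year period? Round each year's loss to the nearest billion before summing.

$2,503 billion

Year 2019: gap = -1.5 × (7.93 - 4.47) = -5.19%, loss ≈ 15034 × 5.19/100 ≈ 780.
Year 2020: gap = -1.5 × (5.75 - 4.47) = -1.92%, loss ≈ 15034 × 1.92/100 ≈ 289.
Year 2021: gap = -1.5 × (5.44 - 4.47) = -1.455%, loss ≈ 15034 × 1.455/100 ≈ 219.
Year 2022: gap = -1.5 × (6.37 - 4.47) = -2.85%, loss ≈ 15034 × 2.85/100 ≈ 428.
Year 2023: gap = -1.5 × (7.96 - 4.47) = -5.235%, loss ≈ 15034 × 5.235/100 ≈ 787.
Total lost output = 780 + 289 + 219 + 428 + 787 = 2503 billion.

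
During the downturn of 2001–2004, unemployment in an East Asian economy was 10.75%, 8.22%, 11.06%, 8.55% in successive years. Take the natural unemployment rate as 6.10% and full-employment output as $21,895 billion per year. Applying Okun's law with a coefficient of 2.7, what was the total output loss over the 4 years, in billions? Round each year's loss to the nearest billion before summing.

Year 2001: gap = -2.7 × (10.75 - 6.1) = -12.555%, loss ≈ 21895 × 12.555/100 ≈ 2749.
Year 2002: gap = -2.7 × (8.22 - 6.1) = -5.724%, loss ≈ 21895 × 5.724/100 ≈ 1253.
Year 2003: gap = -2.7 × (11.06 - 6.1) = -13.392%, loss ≈ 21895 × 13.392/100 ≈ 2932.
Year 2004: gap = -2.7 × (8.55 - 6.1) = -6.615%, loss ≈ 21895 × 6.615/100 ≈ 1448.
Total lost output = 2749 + 1253 + 2932 + 1448 = 8382 billion.

$8,382 billion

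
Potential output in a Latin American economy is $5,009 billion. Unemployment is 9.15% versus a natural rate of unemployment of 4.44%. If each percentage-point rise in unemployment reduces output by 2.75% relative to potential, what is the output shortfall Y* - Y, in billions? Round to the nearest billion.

$649 billion

Output gap = -2.75 × (9.15 - 4.44) = -2.75 × 4.71 = -12.9525%.
Actual GDP ≈ 5009 × 0.870475 ≈ 4360 billion, so the shortfall is 5009 - 4360 = 649 billion.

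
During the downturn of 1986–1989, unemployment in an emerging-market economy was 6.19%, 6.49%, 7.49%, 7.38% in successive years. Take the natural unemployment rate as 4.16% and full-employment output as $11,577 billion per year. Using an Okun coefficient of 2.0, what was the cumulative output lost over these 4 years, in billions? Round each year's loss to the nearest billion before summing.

$2,526 billion

Year 1986: gap = -2.0 × (6.19 - 4.16) = -4.06%, loss ≈ 11577 × 4.06/100 ≈ 470.
Year 1987: gap = -2.0 × (6.49 - 4.16) = -4.66%, loss ≈ 11577 × 4.66/100 ≈ 539.
Year 1988: gap = -2.0 × (7.49 - 4.16) = -6.66%, loss ≈ 11577 × 6.66/100 ≈ 771.
Year 1989: gap = -2.0 × (7.38 - 4.16) = -6.44%, loss ≈ 11577 × 6.44/100 ≈ 746.
Total lost output = 470 + 539 + 771 + 746 = 2526 billion.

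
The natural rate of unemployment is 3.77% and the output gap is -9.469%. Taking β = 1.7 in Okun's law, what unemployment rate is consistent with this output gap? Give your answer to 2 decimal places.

From Okun's law, u - u* = -(output gap)/β = -(-9.469)/1.7 = 5.57 points.
So u = 3.77 + 5.57 = 9.34%.

9.34%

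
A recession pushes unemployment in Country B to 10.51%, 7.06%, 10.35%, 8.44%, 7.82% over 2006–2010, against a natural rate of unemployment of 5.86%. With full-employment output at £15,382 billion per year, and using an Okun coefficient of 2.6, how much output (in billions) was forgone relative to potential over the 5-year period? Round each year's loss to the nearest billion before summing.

£5,952 billion

Year 2006: gap = -2.6 × (10.51 - 5.86) = -12.09%, loss ≈ 15382 × 12.09/100 ≈ 1860.
Year 2007: gap = -2.6 × (7.06 - 5.86) = -3.12%, loss ≈ 15382 × 3.12/100 ≈ 480.
Year 2008: gap = -2.6 × (10.35 - 5.86) = -11.674%, loss ≈ 15382 × 11.674/100 ≈ 1796.
Year 2009: gap = -2.6 × (8.44 - 5.86) = -6.708%, loss ≈ 15382 × 6.708/100 ≈ 1032.
Year 2010: gap = -2.6 × (7.82 - 5.86) = -5.096%, loss ≈ 15382 × 5.096/100 ≈ 784.
Total lost output = 1860 + 480 + 1796 + 1032 + 784 = 5952 billion.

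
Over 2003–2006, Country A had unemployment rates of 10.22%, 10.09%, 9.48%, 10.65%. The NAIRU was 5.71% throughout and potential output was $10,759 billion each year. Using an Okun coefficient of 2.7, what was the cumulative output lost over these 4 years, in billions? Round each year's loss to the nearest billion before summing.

$5,112 billion

Year 2003: gap = -2.7 × (10.22 - 5.71) = -12.177%, loss ≈ 10759 × 12.177/100 ≈ 1310.
Year 2004: gap = -2.7 × (10.09 - 5.71) = -11.826%, loss ≈ 10759 × 11.826/100 ≈ 1272.
Year 2005: gap = -2.7 × (9.48 - 5.71) = -10.179%, loss ≈ 10759 × 10.179/100 ≈ 1095.
Year 2006: gap = -2.7 × (10.65 - 5.71) = -13.338%, loss ≈ 10759 × 13.338/100 ≈ 1435.
Total lost output = 1310 + 1272 + 1095 + 1435 = 5112 billion.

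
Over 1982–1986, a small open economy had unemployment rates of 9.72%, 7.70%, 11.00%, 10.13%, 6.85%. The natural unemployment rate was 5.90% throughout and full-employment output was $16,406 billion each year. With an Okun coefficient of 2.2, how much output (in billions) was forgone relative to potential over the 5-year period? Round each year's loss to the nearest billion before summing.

$5,740 billion

Year 1982: gap = -2.2 × (9.72 - 5.9) = -8.404%, loss ≈ 16406 × 8.404/100 ≈ 1379.
Year 1983: gap = -2.2 × (7.7 - 5.9) = -3.96%, loss ≈ 16406 × 3.96/100 ≈ 650.
Year 1984: gap = -2.2 × (11 - 5.9) = -11.22%, loss ≈ 16406 × 11.22/100 ≈ 1841.
Year 1985: gap = -2.2 × (10.13 - 5.9) = -9.306%, loss ≈ 16406 × 9.306/100 ≈ 1527.
Year 1986: gap = -2.2 × (6.85 - 5.9) = -2.09%, loss ≈ 16406 × 2.09/100 ≈ 343.
Total lost output = 1379 + 650 + 1841 + 1527 + 343 = 5740 billion.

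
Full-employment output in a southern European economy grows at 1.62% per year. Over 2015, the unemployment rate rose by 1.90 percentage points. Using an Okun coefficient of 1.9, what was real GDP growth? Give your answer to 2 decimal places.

Growth-rate Okun's law: g_Y = g_Y* - β × Δu.
g_Y = 1.62 - 1.9 × (1.90) = 1.62 - 3.61 = -1.99%, i.e. -1.99% to 2 d.p.

-1.99%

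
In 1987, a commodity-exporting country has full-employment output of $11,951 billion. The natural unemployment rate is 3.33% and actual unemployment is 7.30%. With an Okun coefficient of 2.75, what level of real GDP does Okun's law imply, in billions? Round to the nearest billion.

$10,646 billion

Unemployment gap = 7.3 - 3.33 = 3.97 points, so the output gap is -2.75 × 3.97 = -10.9175%.
Actual GDP = 11951 × (1 - 10.9175/100) = 11951 × 0.890825 ≈ 10646 billion.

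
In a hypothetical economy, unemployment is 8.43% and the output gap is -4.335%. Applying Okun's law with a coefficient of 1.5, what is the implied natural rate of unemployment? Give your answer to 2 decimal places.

From Okun's law, u - u* = -(output gap)/β = -(-4.335)/1.5 = 2.89 points.
So u* = 8.43 - 2.89 = 5.54%.

5.54%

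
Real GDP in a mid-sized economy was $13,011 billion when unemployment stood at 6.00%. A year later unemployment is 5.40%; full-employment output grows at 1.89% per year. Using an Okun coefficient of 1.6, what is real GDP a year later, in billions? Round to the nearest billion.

$13,382 billion

Δu = 5.4 - 6 = -0.6 points.
Okun's law (growth form): g_Y = g_Y* - β × Δu = 1.89 - 1.6 × (-0.60) = 1.89 + 0.96 = 2.85%.
Real GDP in the next year = 13011 × (1 + 2.85/100) = 13011 × 1.0285 ≈ 13382 billion.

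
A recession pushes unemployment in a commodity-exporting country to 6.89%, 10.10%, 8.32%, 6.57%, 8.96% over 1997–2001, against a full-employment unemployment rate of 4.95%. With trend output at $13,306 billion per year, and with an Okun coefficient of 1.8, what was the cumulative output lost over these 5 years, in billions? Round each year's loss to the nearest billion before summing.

$3,853 billion

Year 1997: gap = -1.8 × (6.89 - 4.95) = -3.492%, loss ≈ 13306 × 3.492/100 ≈ 465.
Year 1998: gap = -1.8 × (10.1 - 4.95) = -9.27%, loss ≈ 13306 × 9.27/100 ≈ 1233.
Year 1999: gap = -1.8 × (8.32 - 4.95) = -6.066%, loss ≈ 13306 × 6.066/100 ≈ 807.
Year 2000: gap = -1.8 × (6.57 - 4.95) = -2.916%, loss ≈ 13306 × 2.916/100 ≈ 388.
Year 2001: gap = -1.8 × (8.96 - 4.95) = -7.218%, loss ≈ 13306 × 7.218/100 ≈ 960.
Total lost output = 465 + 1233 + 807 + 388 + 960 = 3853 billion.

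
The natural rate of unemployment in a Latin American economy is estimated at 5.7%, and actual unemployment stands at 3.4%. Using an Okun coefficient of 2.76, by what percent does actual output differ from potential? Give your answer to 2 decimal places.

The unemployment gap is 3.4 - 5.7 = -2.3 percentage points.
Okun's law gives an output gap of -2.76 × (-2.3) = 6.348%, i.e. 6.35% above potential.

6.35%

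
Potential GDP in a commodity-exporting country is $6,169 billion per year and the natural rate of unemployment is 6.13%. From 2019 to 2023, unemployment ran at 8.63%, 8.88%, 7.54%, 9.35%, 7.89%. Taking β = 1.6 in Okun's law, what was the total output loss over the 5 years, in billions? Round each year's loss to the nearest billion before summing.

Year 2019: gap = -1.6 × (8.63 - 6.13) = -4%, loss ≈ 6169 × 4/100 ≈ 247.
Year 2020: gap = -1.6 × (8.88 - 6.13) = -4.4%, loss ≈ 6169 × 4.4/100 ≈ 271.
Year 2021: gap = -1.6 × (7.54 - 6.13) = -2.256%, loss ≈ 6169 × 2.256/100 ≈ 139.
Year 2022: gap = -1.6 × (9.35 - 6.13) = -5.152%, loss ≈ 6169 × 5.152/100 ≈ 318.
Year 2023: gap = -1.6 × (7.89 - 6.13) = -2.816%, loss ≈ 6169 × 2.816/100 ≈ 174.
Total lost output = 247 + 271 + 139 + 318 + 174 = 1149 billion.

$1,149 billion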